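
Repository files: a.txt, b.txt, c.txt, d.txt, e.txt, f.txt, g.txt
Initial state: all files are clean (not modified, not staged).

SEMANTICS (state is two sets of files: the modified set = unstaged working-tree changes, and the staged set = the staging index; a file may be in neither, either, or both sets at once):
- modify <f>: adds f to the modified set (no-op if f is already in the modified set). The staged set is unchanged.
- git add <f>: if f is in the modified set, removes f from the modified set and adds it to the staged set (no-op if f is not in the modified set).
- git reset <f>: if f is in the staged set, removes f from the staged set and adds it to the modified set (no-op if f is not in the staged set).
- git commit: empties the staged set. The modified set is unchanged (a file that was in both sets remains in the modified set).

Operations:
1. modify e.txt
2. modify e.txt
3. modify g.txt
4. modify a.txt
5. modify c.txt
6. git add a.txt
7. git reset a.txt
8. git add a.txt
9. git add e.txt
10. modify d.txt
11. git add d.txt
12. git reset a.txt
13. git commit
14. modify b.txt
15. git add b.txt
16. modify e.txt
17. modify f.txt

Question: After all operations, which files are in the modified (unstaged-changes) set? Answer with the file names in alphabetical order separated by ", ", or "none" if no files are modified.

Answer: a.txt, c.txt, e.txt, f.txt, g.txt

Derivation:
After op 1 (modify e.txt): modified={e.txt} staged={none}
After op 2 (modify e.txt): modified={e.txt} staged={none}
After op 3 (modify g.txt): modified={e.txt, g.txt} staged={none}
After op 4 (modify a.txt): modified={a.txt, e.txt, g.txt} staged={none}
After op 5 (modify c.txt): modified={a.txt, c.txt, e.txt, g.txt} staged={none}
After op 6 (git add a.txt): modified={c.txt, e.txt, g.txt} staged={a.txt}
After op 7 (git reset a.txt): modified={a.txt, c.txt, e.txt, g.txt} staged={none}
After op 8 (git add a.txt): modified={c.txt, e.txt, g.txt} staged={a.txt}
After op 9 (git add e.txt): modified={c.txt, g.txt} staged={a.txt, e.txt}
After op 10 (modify d.txt): modified={c.txt, d.txt, g.txt} staged={a.txt, e.txt}
After op 11 (git add d.txt): modified={c.txt, g.txt} staged={a.txt, d.txt, e.txt}
After op 12 (git reset a.txt): modified={a.txt, c.txt, g.txt} staged={d.txt, e.txt}
After op 13 (git commit): modified={a.txt, c.txt, g.txt} staged={none}
After op 14 (modify b.txt): modified={a.txt, b.txt, c.txt, g.txt} staged={none}
After op 15 (git add b.txt): modified={a.txt, c.txt, g.txt} staged={b.txt}
After op 16 (modify e.txt): modified={a.txt, c.txt, e.txt, g.txt} staged={b.txt}
After op 17 (modify f.txt): modified={a.txt, c.txt, e.txt, f.txt, g.txt} staged={b.txt}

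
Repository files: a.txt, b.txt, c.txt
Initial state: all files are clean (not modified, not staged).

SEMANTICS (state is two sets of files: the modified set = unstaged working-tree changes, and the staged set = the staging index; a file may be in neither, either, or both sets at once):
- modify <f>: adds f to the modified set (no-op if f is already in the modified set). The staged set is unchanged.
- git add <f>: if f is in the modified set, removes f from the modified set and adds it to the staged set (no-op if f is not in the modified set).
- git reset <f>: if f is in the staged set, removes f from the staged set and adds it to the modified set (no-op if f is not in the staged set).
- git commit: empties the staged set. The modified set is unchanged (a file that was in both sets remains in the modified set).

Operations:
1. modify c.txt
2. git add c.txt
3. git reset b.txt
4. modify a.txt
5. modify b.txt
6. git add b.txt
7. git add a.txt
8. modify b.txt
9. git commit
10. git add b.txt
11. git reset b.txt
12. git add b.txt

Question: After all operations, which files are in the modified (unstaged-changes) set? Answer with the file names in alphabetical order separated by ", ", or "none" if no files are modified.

Answer: none

Derivation:
After op 1 (modify c.txt): modified={c.txt} staged={none}
After op 2 (git add c.txt): modified={none} staged={c.txt}
After op 3 (git reset b.txt): modified={none} staged={c.txt}
After op 4 (modify a.txt): modified={a.txt} staged={c.txt}
After op 5 (modify b.txt): modified={a.txt, b.txt} staged={c.txt}
After op 6 (git add b.txt): modified={a.txt} staged={b.txt, c.txt}
After op 7 (git add a.txt): modified={none} staged={a.txt, b.txt, c.txt}
After op 8 (modify b.txt): modified={b.txt} staged={a.txt, b.txt, c.txt}
After op 9 (git commit): modified={b.txt} staged={none}
After op 10 (git add b.txt): modified={none} staged={b.txt}
After op 11 (git reset b.txt): modified={b.txt} staged={none}
After op 12 (git add b.txt): modified={none} staged={b.txt}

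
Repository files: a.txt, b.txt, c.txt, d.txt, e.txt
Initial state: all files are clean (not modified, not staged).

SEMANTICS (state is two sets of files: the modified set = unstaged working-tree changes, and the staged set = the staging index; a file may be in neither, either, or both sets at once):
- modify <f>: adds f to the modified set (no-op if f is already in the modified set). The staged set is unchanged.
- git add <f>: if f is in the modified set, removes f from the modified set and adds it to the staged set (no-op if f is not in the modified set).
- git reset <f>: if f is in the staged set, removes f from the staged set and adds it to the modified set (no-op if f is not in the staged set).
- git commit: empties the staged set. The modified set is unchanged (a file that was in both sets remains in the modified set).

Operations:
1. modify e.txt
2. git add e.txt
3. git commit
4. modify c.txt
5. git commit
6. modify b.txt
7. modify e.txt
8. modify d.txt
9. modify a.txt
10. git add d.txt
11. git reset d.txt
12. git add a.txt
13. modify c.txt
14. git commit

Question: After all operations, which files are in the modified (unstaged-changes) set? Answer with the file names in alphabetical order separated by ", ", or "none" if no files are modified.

After op 1 (modify e.txt): modified={e.txt} staged={none}
After op 2 (git add e.txt): modified={none} staged={e.txt}
After op 3 (git commit): modified={none} staged={none}
After op 4 (modify c.txt): modified={c.txt} staged={none}
After op 5 (git commit): modified={c.txt} staged={none}
After op 6 (modify b.txt): modified={b.txt, c.txt} staged={none}
After op 7 (modify e.txt): modified={b.txt, c.txt, e.txt} staged={none}
After op 8 (modify d.txt): modified={b.txt, c.txt, d.txt, e.txt} staged={none}
After op 9 (modify a.txt): modified={a.txt, b.txt, c.txt, d.txt, e.txt} staged={none}
After op 10 (git add d.txt): modified={a.txt, b.txt, c.txt, e.txt} staged={d.txt}
After op 11 (git reset d.txt): modified={a.txt, b.txt, c.txt, d.txt, e.txt} staged={none}
After op 12 (git add a.txt): modified={b.txt, c.txt, d.txt, e.txt} staged={a.txt}
After op 13 (modify c.txt): modified={b.txt, c.txt, d.txt, e.txt} staged={a.txt}
After op 14 (git commit): modified={b.txt, c.txt, d.txt, e.txt} staged={none}

Answer: b.txt, c.txt, d.txt, e.txt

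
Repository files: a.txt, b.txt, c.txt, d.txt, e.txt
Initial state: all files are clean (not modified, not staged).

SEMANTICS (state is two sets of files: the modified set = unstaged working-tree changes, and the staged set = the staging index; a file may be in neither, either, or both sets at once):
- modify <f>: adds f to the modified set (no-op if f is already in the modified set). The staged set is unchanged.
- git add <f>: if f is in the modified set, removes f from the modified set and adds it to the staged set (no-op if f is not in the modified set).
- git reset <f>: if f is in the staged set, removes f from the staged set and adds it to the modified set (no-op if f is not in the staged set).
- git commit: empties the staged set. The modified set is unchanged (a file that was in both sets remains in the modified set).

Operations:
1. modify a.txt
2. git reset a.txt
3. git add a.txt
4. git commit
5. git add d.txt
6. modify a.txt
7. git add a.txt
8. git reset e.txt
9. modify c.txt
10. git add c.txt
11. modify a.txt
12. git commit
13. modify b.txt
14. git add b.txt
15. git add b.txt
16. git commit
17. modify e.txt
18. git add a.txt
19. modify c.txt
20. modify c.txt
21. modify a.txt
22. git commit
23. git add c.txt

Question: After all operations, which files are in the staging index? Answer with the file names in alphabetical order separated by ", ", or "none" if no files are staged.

Answer: c.txt

Derivation:
After op 1 (modify a.txt): modified={a.txt} staged={none}
After op 2 (git reset a.txt): modified={a.txt} staged={none}
After op 3 (git add a.txt): modified={none} staged={a.txt}
After op 4 (git commit): modified={none} staged={none}
After op 5 (git add d.txt): modified={none} staged={none}
After op 6 (modify a.txt): modified={a.txt} staged={none}
After op 7 (git add a.txt): modified={none} staged={a.txt}
After op 8 (git reset e.txt): modified={none} staged={a.txt}
After op 9 (modify c.txt): modified={c.txt} staged={a.txt}
After op 10 (git add c.txt): modified={none} staged={a.txt, c.txt}
After op 11 (modify a.txt): modified={a.txt} staged={a.txt, c.txt}
After op 12 (git commit): modified={a.txt} staged={none}
After op 13 (modify b.txt): modified={a.txt, b.txt} staged={none}
After op 14 (git add b.txt): modified={a.txt} staged={b.txt}
After op 15 (git add b.txt): modified={a.txt} staged={b.txt}
After op 16 (git commit): modified={a.txt} staged={none}
After op 17 (modify e.txt): modified={a.txt, e.txt} staged={none}
After op 18 (git add a.txt): modified={e.txt} staged={a.txt}
After op 19 (modify c.txt): modified={c.txt, e.txt} staged={a.txt}
After op 20 (modify c.txt): modified={c.txt, e.txt} staged={a.txt}
After op 21 (modify a.txt): modified={a.txt, c.txt, e.txt} staged={a.txt}
After op 22 (git commit): modified={a.txt, c.txt, e.txt} staged={none}
After op 23 (git add c.txt): modified={a.txt, e.txt} staged={c.txt}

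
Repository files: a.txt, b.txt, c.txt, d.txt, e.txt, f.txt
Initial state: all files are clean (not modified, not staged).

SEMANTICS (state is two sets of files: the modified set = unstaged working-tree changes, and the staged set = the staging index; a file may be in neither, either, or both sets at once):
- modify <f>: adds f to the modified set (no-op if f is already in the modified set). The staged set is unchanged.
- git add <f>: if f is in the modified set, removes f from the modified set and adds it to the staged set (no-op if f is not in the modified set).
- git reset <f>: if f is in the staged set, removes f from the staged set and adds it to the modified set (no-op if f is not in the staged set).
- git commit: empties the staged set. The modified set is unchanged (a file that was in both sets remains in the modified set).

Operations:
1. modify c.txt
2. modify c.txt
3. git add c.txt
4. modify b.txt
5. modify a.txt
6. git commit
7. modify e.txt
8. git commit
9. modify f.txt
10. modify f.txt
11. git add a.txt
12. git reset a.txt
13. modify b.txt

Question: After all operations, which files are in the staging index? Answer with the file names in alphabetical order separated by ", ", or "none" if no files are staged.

After op 1 (modify c.txt): modified={c.txt} staged={none}
After op 2 (modify c.txt): modified={c.txt} staged={none}
After op 3 (git add c.txt): modified={none} staged={c.txt}
After op 4 (modify b.txt): modified={b.txt} staged={c.txt}
After op 5 (modify a.txt): modified={a.txt, b.txt} staged={c.txt}
After op 6 (git commit): modified={a.txt, b.txt} staged={none}
After op 7 (modify e.txt): modified={a.txt, b.txt, e.txt} staged={none}
After op 8 (git commit): modified={a.txt, b.txt, e.txt} staged={none}
After op 9 (modify f.txt): modified={a.txt, b.txt, e.txt, f.txt} staged={none}
After op 10 (modify f.txt): modified={a.txt, b.txt, e.txt, f.txt} staged={none}
After op 11 (git add a.txt): modified={b.txt, e.txt, f.txt} staged={a.txt}
After op 12 (git reset a.txt): modified={a.txt, b.txt, e.txt, f.txt} staged={none}
After op 13 (modify b.txt): modified={a.txt, b.txt, e.txt, f.txt} staged={none}

Answer: none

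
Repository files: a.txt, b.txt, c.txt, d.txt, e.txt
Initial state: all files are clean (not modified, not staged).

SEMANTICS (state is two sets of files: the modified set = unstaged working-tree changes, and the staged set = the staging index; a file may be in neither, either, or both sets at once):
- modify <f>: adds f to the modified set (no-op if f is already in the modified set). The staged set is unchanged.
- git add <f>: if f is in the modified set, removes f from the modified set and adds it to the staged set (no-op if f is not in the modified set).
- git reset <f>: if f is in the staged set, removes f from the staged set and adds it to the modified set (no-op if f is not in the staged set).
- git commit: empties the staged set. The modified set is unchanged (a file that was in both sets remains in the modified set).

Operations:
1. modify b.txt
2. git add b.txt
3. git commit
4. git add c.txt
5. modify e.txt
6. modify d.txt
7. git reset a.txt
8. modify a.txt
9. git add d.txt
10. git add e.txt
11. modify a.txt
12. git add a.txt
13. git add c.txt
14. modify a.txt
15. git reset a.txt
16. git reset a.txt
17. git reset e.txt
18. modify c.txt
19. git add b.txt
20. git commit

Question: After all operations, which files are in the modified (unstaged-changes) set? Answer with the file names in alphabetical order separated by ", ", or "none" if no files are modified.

After op 1 (modify b.txt): modified={b.txt} staged={none}
After op 2 (git add b.txt): modified={none} staged={b.txt}
After op 3 (git commit): modified={none} staged={none}
After op 4 (git add c.txt): modified={none} staged={none}
After op 5 (modify e.txt): modified={e.txt} staged={none}
After op 6 (modify d.txt): modified={d.txt, e.txt} staged={none}
After op 7 (git reset a.txt): modified={d.txt, e.txt} staged={none}
After op 8 (modify a.txt): modified={a.txt, d.txt, e.txt} staged={none}
After op 9 (git add d.txt): modified={a.txt, e.txt} staged={d.txt}
After op 10 (git add e.txt): modified={a.txt} staged={d.txt, e.txt}
After op 11 (modify a.txt): modified={a.txt} staged={d.txt, e.txt}
After op 12 (git add a.txt): modified={none} staged={a.txt, d.txt, e.txt}
After op 13 (git add c.txt): modified={none} staged={a.txt, d.txt, e.txt}
After op 14 (modify a.txt): modified={a.txt} staged={a.txt, d.txt, e.txt}
After op 15 (git reset a.txt): modified={a.txt} staged={d.txt, e.txt}
After op 16 (git reset a.txt): modified={a.txt} staged={d.txt, e.txt}
After op 17 (git reset e.txt): modified={a.txt, e.txt} staged={d.txt}
After op 18 (modify c.txt): modified={a.txt, c.txt, e.txt} staged={d.txt}
After op 19 (git add b.txt): modified={a.txt, c.txt, e.txt} staged={d.txt}
After op 20 (git commit): modified={a.txt, c.txt, e.txt} staged={none}

Answer: a.txt, c.txt, e.txt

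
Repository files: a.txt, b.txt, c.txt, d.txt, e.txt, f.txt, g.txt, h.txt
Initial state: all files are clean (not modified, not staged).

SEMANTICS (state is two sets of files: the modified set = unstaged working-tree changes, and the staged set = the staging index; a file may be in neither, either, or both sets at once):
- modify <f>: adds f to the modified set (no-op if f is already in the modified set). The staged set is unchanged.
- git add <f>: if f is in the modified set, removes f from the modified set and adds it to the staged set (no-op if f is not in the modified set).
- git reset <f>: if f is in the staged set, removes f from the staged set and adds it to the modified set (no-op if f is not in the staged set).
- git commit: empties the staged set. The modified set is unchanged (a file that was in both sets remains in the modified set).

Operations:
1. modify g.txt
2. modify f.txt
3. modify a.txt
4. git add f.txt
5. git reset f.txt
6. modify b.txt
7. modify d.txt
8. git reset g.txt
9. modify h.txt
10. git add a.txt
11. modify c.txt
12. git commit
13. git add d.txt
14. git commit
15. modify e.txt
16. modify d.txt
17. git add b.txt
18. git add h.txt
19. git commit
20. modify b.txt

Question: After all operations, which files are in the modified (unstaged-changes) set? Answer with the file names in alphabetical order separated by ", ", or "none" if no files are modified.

After op 1 (modify g.txt): modified={g.txt} staged={none}
After op 2 (modify f.txt): modified={f.txt, g.txt} staged={none}
After op 3 (modify a.txt): modified={a.txt, f.txt, g.txt} staged={none}
After op 4 (git add f.txt): modified={a.txt, g.txt} staged={f.txt}
After op 5 (git reset f.txt): modified={a.txt, f.txt, g.txt} staged={none}
After op 6 (modify b.txt): modified={a.txt, b.txt, f.txt, g.txt} staged={none}
After op 7 (modify d.txt): modified={a.txt, b.txt, d.txt, f.txt, g.txt} staged={none}
After op 8 (git reset g.txt): modified={a.txt, b.txt, d.txt, f.txt, g.txt} staged={none}
After op 9 (modify h.txt): modified={a.txt, b.txt, d.txt, f.txt, g.txt, h.txt} staged={none}
After op 10 (git add a.txt): modified={b.txt, d.txt, f.txt, g.txt, h.txt} staged={a.txt}
After op 11 (modify c.txt): modified={b.txt, c.txt, d.txt, f.txt, g.txt, h.txt} staged={a.txt}
After op 12 (git commit): modified={b.txt, c.txt, d.txt, f.txt, g.txt, h.txt} staged={none}
After op 13 (git add d.txt): modified={b.txt, c.txt, f.txt, g.txt, h.txt} staged={d.txt}
After op 14 (git commit): modified={b.txt, c.txt, f.txt, g.txt, h.txt} staged={none}
After op 15 (modify e.txt): modified={b.txt, c.txt, e.txt, f.txt, g.txt, h.txt} staged={none}
After op 16 (modify d.txt): modified={b.txt, c.txt, d.txt, e.txt, f.txt, g.txt, h.txt} staged={none}
After op 17 (git add b.txt): modified={c.txt, d.txt, e.txt, f.txt, g.txt, h.txt} staged={b.txt}
After op 18 (git add h.txt): modified={c.txt, d.txt, e.txt, f.txt, g.txt} staged={b.txt, h.txt}
After op 19 (git commit): modified={c.txt, d.txt, e.txt, f.txt, g.txt} staged={none}
After op 20 (modify b.txt): modified={b.txt, c.txt, d.txt, e.txt, f.txt, g.txt} staged={none}

Answer: b.txt, c.txt, d.txt, e.txt, f.txt, g.txt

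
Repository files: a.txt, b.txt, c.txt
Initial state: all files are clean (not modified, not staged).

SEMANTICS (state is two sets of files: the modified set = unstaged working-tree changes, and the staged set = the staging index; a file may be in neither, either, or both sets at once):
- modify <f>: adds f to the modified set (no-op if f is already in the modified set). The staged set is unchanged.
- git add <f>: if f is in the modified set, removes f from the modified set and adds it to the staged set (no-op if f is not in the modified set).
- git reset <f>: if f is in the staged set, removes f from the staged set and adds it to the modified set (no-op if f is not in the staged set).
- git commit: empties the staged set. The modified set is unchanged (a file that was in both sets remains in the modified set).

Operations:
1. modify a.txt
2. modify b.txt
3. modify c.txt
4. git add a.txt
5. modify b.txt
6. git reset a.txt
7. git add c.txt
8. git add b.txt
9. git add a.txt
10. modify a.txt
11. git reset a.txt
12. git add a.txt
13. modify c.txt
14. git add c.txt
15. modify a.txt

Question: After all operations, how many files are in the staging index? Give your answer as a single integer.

After op 1 (modify a.txt): modified={a.txt} staged={none}
After op 2 (modify b.txt): modified={a.txt, b.txt} staged={none}
After op 3 (modify c.txt): modified={a.txt, b.txt, c.txt} staged={none}
After op 4 (git add a.txt): modified={b.txt, c.txt} staged={a.txt}
After op 5 (modify b.txt): modified={b.txt, c.txt} staged={a.txt}
After op 6 (git reset a.txt): modified={a.txt, b.txt, c.txt} staged={none}
After op 7 (git add c.txt): modified={a.txt, b.txt} staged={c.txt}
After op 8 (git add b.txt): modified={a.txt} staged={b.txt, c.txt}
After op 9 (git add a.txt): modified={none} staged={a.txt, b.txt, c.txt}
After op 10 (modify a.txt): modified={a.txt} staged={a.txt, b.txt, c.txt}
After op 11 (git reset a.txt): modified={a.txt} staged={b.txt, c.txt}
After op 12 (git add a.txt): modified={none} staged={a.txt, b.txt, c.txt}
After op 13 (modify c.txt): modified={c.txt} staged={a.txt, b.txt, c.txt}
After op 14 (git add c.txt): modified={none} staged={a.txt, b.txt, c.txt}
After op 15 (modify a.txt): modified={a.txt} staged={a.txt, b.txt, c.txt}
Final staged set: {a.txt, b.txt, c.txt} -> count=3

Answer: 3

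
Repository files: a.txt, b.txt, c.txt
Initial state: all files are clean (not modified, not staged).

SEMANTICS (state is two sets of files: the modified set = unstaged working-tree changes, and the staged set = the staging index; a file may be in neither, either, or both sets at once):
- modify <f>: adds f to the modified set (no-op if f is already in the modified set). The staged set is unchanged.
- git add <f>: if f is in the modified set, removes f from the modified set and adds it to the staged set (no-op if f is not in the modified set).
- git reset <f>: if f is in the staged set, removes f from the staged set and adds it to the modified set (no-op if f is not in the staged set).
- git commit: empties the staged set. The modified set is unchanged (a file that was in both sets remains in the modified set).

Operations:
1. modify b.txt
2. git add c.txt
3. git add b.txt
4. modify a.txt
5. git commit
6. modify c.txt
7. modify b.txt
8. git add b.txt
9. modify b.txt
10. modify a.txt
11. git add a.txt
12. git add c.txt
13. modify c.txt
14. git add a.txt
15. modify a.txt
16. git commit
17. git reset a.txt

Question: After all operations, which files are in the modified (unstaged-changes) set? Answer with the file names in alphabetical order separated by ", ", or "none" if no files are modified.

After op 1 (modify b.txt): modified={b.txt} staged={none}
After op 2 (git add c.txt): modified={b.txt} staged={none}
After op 3 (git add b.txt): modified={none} staged={b.txt}
After op 4 (modify a.txt): modified={a.txt} staged={b.txt}
After op 5 (git commit): modified={a.txt} staged={none}
After op 6 (modify c.txt): modified={a.txt, c.txt} staged={none}
After op 7 (modify b.txt): modified={a.txt, b.txt, c.txt} staged={none}
After op 8 (git add b.txt): modified={a.txt, c.txt} staged={b.txt}
After op 9 (modify b.txt): modified={a.txt, b.txt, c.txt} staged={b.txt}
After op 10 (modify a.txt): modified={a.txt, b.txt, c.txt} staged={b.txt}
After op 11 (git add a.txt): modified={b.txt, c.txt} staged={a.txt, b.txt}
After op 12 (git add c.txt): modified={b.txt} staged={a.txt, b.txt, c.txt}
After op 13 (modify c.txt): modified={b.txt, c.txt} staged={a.txt, b.txt, c.txt}
After op 14 (git add a.txt): modified={b.txt, c.txt} staged={a.txt, b.txt, c.txt}
After op 15 (modify a.txt): modified={a.txt, b.txt, c.txt} staged={a.txt, b.txt, c.txt}
After op 16 (git commit): modified={a.txt, b.txt, c.txt} staged={none}
After op 17 (git reset a.txt): modified={a.txt, b.txt, c.txt} staged={none}

Answer: a.txt, b.txt, c.txt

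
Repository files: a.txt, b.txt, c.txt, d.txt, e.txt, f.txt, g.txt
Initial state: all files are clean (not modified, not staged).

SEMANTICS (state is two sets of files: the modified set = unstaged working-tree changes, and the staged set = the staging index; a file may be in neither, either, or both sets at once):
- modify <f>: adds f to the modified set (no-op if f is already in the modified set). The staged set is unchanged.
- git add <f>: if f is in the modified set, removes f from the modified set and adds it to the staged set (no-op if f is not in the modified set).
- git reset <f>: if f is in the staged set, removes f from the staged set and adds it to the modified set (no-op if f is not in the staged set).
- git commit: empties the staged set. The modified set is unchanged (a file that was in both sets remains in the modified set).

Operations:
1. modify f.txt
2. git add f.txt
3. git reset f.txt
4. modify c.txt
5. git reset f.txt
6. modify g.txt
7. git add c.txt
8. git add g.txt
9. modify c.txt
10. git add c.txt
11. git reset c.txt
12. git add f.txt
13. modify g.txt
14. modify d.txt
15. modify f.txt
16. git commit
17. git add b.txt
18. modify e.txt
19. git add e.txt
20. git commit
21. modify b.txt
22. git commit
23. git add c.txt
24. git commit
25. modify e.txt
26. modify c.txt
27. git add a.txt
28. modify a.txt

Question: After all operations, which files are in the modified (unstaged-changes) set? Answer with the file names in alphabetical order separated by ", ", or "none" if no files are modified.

After op 1 (modify f.txt): modified={f.txt} staged={none}
After op 2 (git add f.txt): modified={none} staged={f.txt}
After op 3 (git reset f.txt): modified={f.txt} staged={none}
After op 4 (modify c.txt): modified={c.txt, f.txt} staged={none}
After op 5 (git reset f.txt): modified={c.txt, f.txt} staged={none}
After op 6 (modify g.txt): modified={c.txt, f.txt, g.txt} staged={none}
After op 7 (git add c.txt): modified={f.txt, g.txt} staged={c.txt}
After op 8 (git add g.txt): modified={f.txt} staged={c.txt, g.txt}
After op 9 (modify c.txt): modified={c.txt, f.txt} staged={c.txt, g.txt}
After op 10 (git add c.txt): modified={f.txt} staged={c.txt, g.txt}
After op 11 (git reset c.txt): modified={c.txt, f.txt} staged={g.txt}
After op 12 (git add f.txt): modified={c.txt} staged={f.txt, g.txt}
After op 13 (modify g.txt): modified={c.txt, g.txt} staged={f.txt, g.txt}
After op 14 (modify d.txt): modified={c.txt, d.txt, g.txt} staged={f.txt, g.txt}
After op 15 (modify f.txt): modified={c.txt, d.txt, f.txt, g.txt} staged={f.txt, g.txt}
After op 16 (git commit): modified={c.txt, d.txt, f.txt, g.txt} staged={none}
After op 17 (git add b.txt): modified={c.txt, d.txt, f.txt, g.txt} staged={none}
After op 18 (modify e.txt): modified={c.txt, d.txt, e.txt, f.txt, g.txt} staged={none}
After op 19 (git add e.txt): modified={c.txt, d.txt, f.txt, g.txt} staged={e.txt}
After op 20 (git commit): modified={c.txt, d.txt, f.txt, g.txt} staged={none}
After op 21 (modify b.txt): modified={b.txt, c.txt, d.txt, f.txt, g.txt} staged={none}
After op 22 (git commit): modified={b.txt, c.txt, d.txt, f.txt, g.txt} staged={none}
After op 23 (git add c.txt): modified={b.txt, d.txt, f.txt, g.txt} staged={c.txt}
After op 24 (git commit): modified={b.txt, d.txt, f.txt, g.txt} staged={none}
After op 25 (modify e.txt): modified={b.txt, d.txt, e.txt, f.txt, g.txt} staged={none}
After op 26 (modify c.txt): modified={b.txt, c.txt, d.txt, e.txt, f.txt, g.txt} staged={none}
After op 27 (git add a.txt): modified={b.txt, c.txt, d.txt, e.txt, f.txt, g.txt} staged={none}
After op 28 (modify a.txt): modified={a.txt, b.txt, c.txt, d.txt, e.txt, f.txt, g.txt} staged={none}

Answer: a.txt, b.txt, c.txt, d.txt, e.txt, f.txt, g.txt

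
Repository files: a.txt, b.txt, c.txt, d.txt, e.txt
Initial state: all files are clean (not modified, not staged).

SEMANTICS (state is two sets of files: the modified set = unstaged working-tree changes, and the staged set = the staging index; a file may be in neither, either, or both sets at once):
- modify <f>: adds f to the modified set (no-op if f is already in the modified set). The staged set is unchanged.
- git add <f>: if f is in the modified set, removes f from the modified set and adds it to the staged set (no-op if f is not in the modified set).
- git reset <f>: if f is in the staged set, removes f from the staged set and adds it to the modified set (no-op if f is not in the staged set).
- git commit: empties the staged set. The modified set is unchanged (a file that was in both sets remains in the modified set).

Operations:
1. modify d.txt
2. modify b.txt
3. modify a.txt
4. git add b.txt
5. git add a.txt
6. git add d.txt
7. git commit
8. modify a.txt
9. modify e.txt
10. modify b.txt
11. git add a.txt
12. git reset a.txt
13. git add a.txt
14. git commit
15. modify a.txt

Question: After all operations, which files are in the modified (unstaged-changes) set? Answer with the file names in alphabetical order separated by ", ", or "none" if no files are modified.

Answer: a.txt, b.txt, e.txt

Derivation:
After op 1 (modify d.txt): modified={d.txt} staged={none}
After op 2 (modify b.txt): modified={b.txt, d.txt} staged={none}
After op 3 (modify a.txt): modified={a.txt, b.txt, d.txt} staged={none}
After op 4 (git add b.txt): modified={a.txt, d.txt} staged={b.txt}
After op 5 (git add a.txt): modified={d.txt} staged={a.txt, b.txt}
After op 6 (git add d.txt): modified={none} staged={a.txt, b.txt, d.txt}
After op 7 (git commit): modified={none} staged={none}
After op 8 (modify a.txt): modified={a.txt} staged={none}
After op 9 (modify e.txt): modified={a.txt, e.txt} staged={none}
After op 10 (modify b.txt): modified={a.txt, b.txt, e.txt} staged={none}
After op 11 (git add a.txt): modified={b.txt, e.txt} staged={a.txt}
After op 12 (git reset a.txt): modified={a.txt, b.txt, e.txt} staged={none}
After op 13 (git add a.txt): modified={b.txt, e.txt} staged={a.txt}
After op 14 (git commit): modified={b.txt, e.txt} staged={none}
After op 15 (modify a.txt): modified={a.txt, b.txt, e.txt} staged={none}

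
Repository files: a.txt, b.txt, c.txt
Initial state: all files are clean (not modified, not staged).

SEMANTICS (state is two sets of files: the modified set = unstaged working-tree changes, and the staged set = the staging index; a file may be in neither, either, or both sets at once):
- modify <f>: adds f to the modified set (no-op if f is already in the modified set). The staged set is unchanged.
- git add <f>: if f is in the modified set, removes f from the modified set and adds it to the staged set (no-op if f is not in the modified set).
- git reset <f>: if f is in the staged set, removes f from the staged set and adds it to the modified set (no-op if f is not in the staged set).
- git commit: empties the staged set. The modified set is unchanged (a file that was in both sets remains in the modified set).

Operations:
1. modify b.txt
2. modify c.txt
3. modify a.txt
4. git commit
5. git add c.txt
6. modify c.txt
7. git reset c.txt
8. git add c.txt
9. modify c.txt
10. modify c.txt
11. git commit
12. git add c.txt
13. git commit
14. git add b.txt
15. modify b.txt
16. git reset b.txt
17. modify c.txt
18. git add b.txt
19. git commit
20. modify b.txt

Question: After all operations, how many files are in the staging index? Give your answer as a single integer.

Answer: 0

Derivation:
After op 1 (modify b.txt): modified={b.txt} staged={none}
After op 2 (modify c.txt): modified={b.txt, c.txt} staged={none}
After op 3 (modify a.txt): modified={a.txt, b.txt, c.txt} staged={none}
After op 4 (git commit): modified={a.txt, b.txt, c.txt} staged={none}
After op 5 (git add c.txt): modified={a.txt, b.txt} staged={c.txt}
After op 6 (modify c.txt): modified={a.txt, b.txt, c.txt} staged={c.txt}
After op 7 (git reset c.txt): modified={a.txt, b.txt, c.txt} staged={none}
After op 8 (git add c.txt): modified={a.txt, b.txt} staged={c.txt}
After op 9 (modify c.txt): modified={a.txt, b.txt, c.txt} staged={c.txt}
After op 10 (modify c.txt): modified={a.txt, b.txt, c.txt} staged={c.txt}
After op 11 (git commit): modified={a.txt, b.txt, c.txt} staged={none}
After op 12 (git add c.txt): modified={a.txt, b.txt} staged={c.txt}
After op 13 (git commit): modified={a.txt, b.txt} staged={none}
After op 14 (git add b.txt): modified={a.txt} staged={b.txt}
After op 15 (modify b.txt): modified={a.txt, b.txt} staged={b.txt}
After op 16 (git reset b.txt): modified={a.txt, b.txt} staged={none}
After op 17 (modify c.txt): modified={a.txt, b.txt, c.txt} staged={none}
After op 18 (git add b.txt): modified={a.txt, c.txt} staged={b.txt}
After op 19 (git commit): modified={a.txt, c.txt} staged={none}
After op 20 (modify b.txt): modified={a.txt, b.txt, c.txt} staged={none}
Final staged set: {none} -> count=0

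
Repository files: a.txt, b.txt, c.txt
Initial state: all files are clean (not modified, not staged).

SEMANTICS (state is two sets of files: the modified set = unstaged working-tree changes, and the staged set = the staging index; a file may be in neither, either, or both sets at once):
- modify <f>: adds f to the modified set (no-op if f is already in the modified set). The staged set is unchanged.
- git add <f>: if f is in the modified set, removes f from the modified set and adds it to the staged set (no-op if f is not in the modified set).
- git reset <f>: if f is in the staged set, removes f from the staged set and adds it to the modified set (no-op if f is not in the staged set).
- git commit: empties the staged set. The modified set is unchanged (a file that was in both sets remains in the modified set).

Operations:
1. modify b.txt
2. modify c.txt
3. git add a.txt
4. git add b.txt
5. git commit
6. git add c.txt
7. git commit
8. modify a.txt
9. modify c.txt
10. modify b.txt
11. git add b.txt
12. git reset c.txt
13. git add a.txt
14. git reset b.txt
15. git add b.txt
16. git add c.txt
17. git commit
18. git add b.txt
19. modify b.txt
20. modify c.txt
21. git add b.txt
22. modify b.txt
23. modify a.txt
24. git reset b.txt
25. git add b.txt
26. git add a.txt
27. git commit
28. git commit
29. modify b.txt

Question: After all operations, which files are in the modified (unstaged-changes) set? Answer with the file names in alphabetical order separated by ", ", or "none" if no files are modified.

Answer: b.txt, c.txt

Derivation:
After op 1 (modify b.txt): modified={b.txt} staged={none}
After op 2 (modify c.txt): modified={b.txt, c.txt} staged={none}
After op 3 (git add a.txt): modified={b.txt, c.txt} staged={none}
After op 4 (git add b.txt): modified={c.txt} staged={b.txt}
After op 5 (git commit): modified={c.txt} staged={none}
After op 6 (git add c.txt): modified={none} staged={c.txt}
After op 7 (git commit): modified={none} staged={none}
After op 8 (modify a.txt): modified={a.txt} staged={none}
After op 9 (modify c.txt): modified={a.txt, c.txt} staged={none}
After op 10 (modify b.txt): modified={a.txt, b.txt, c.txt} staged={none}
After op 11 (git add b.txt): modified={a.txt, c.txt} staged={b.txt}
After op 12 (git reset c.txt): modified={a.txt, c.txt} staged={b.txt}
After op 13 (git add a.txt): modified={c.txt} staged={a.txt, b.txt}
After op 14 (git reset b.txt): modified={b.txt, c.txt} staged={a.txt}
After op 15 (git add b.txt): modified={c.txt} staged={a.txt, b.txt}
After op 16 (git add c.txt): modified={none} staged={a.txt, b.txt, c.txt}
After op 17 (git commit): modified={none} staged={none}
After op 18 (git add b.txt): modified={none} staged={none}
After op 19 (modify b.txt): modified={b.txt} staged={none}
After op 20 (modify c.txt): modified={b.txt, c.txt} staged={none}
After op 21 (git add b.txt): modified={c.txt} staged={b.txt}
After op 22 (modify b.txt): modified={b.txt, c.txt} staged={b.txt}
After op 23 (modify a.txt): modified={a.txt, b.txt, c.txt} staged={b.txt}
After op 24 (git reset b.txt): modified={a.txt, b.txt, c.txt} staged={none}
After op 25 (git add b.txt): modified={a.txt, c.txt} staged={b.txt}
After op 26 (git add a.txt): modified={c.txt} staged={a.txt, b.txt}
After op 27 (git commit): modified={c.txt} staged={none}
After op 28 (git commit): modified={c.txt} staged={none}
After op 29 (modify b.txt): modified={b.txt, c.txt} staged={none}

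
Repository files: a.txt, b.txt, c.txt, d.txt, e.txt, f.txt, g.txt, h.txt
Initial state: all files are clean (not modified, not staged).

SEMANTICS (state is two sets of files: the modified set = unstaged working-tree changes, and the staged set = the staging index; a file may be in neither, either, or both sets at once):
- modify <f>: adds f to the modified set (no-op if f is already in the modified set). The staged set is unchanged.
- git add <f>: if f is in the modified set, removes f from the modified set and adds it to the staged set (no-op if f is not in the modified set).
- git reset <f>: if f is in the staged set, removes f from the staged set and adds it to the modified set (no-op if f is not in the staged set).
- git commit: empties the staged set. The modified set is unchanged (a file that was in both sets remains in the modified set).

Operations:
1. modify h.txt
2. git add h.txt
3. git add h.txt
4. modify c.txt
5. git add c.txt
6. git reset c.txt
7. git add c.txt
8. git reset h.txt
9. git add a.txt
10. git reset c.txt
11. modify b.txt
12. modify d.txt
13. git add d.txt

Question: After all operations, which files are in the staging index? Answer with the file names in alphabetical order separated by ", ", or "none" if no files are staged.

Answer: d.txt

Derivation:
After op 1 (modify h.txt): modified={h.txt} staged={none}
After op 2 (git add h.txt): modified={none} staged={h.txt}
After op 3 (git add h.txt): modified={none} staged={h.txt}
After op 4 (modify c.txt): modified={c.txt} staged={h.txt}
After op 5 (git add c.txt): modified={none} staged={c.txt, h.txt}
After op 6 (git reset c.txt): modified={c.txt} staged={h.txt}
After op 7 (git add c.txt): modified={none} staged={c.txt, h.txt}
After op 8 (git reset h.txt): modified={h.txt} staged={c.txt}
After op 9 (git add a.txt): modified={h.txt} staged={c.txt}
After op 10 (git reset c.txt): modified={c.txt, h.txt} staged={none}
After op 11 (modify b.txt): modified={b.txt, c.txt, h.txt} staged={none}
After op 12 (modify d.txt): modified={b.txt, c.txt, d.txt, h.txt} staged={none}
After op 13 (git add d.txt): modified={b.txt, c.txt, h.txt} staged={d.txt}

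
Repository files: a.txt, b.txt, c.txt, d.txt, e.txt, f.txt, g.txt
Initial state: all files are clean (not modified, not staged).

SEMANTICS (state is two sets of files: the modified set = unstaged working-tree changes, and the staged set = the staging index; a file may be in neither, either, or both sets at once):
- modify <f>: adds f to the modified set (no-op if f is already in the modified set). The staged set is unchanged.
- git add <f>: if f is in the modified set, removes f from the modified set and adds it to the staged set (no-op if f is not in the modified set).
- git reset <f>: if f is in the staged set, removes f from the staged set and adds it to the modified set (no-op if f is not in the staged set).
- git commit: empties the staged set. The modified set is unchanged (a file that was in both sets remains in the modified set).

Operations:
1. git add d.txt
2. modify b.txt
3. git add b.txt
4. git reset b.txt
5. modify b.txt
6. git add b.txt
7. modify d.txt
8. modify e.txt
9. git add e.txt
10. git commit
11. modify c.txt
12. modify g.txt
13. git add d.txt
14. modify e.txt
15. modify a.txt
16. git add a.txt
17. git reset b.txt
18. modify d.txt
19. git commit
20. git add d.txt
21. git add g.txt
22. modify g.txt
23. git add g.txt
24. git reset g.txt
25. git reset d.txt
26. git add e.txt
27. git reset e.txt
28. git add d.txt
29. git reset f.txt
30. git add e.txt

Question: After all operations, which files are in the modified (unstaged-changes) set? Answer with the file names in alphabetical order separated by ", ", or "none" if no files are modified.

After op 1 (git add d.txt): modified={none} staged={none}
After op 2 (modify b.txt): modified={b.txt} staged={none}
After op 3 (git add b.txt): modified={none} staged={b.txt}
After op 4 (git reset b.txt): modified={b.txt} staged={none}
After op 5 (modify b.txt): modified={b.txt} staged={none}
After op 6 (git add b.txt): modified={none} staged={b.txt}
After op 7 (modify d.txt): modified={d.txt} staged={b.txt}
After op 8 (modify e.txt): modified={d.txt, e.txt} staged={b.txt}
After op 9 (git add e.txt): modified={d.txt} staged={b.txt, e.txt}
After op 10 (git commit): modified={d.txt} staged={none}
After op 11 (modify c.txt): modified={c.txt, d.txt} staged={none}
After op 12 (modify g.txt): modified={c.txt, d.txt, g.txt} staged={none}
After op 13 (git add d.txt): modified={c.txt, g.txt} staged={d.txt}
After op 14 (modify e.txt): modified={c.txt, e.txt, g.txt} staged={d.txt}
After op 15 (modify a.txt): modified={a.txt, c.txt, e.txt, g.txt} staged={d.txt}
After op 16 (git add a.txt): modified={c.txt, e.txt, g.txt} staged={a.txt, d.txt}
After op 17 (git reset b.txt): modified={c.txt, e.txt, g.txt} staged={a.txt, d.txt}
After op 18 (modify d.txt): modified={c.txt, d.txt, e.txt, g.txt} staged={a.txt, d.txt}
After op 19 (git commit): modified={c.txt, d.txt, e.txt, g.txt} staged={none}
After op 20 (git add d.txt): modified={c.txt, e.txt, g.txt} staged={d.txt}
After op 21 (git add g.txt): modified={c.txt, e.txt} staged={d.txt, g.txt}
After op 22 (modify g.txt): modified={c.txt, e.txt, g.txt} staged={d.txt, g.txt}
After op 23 (git add g.txt): modified={c.txt, e.txt} staged={d.txt, g.txt}
After op 24 (git reset g.txt): modified={c.txt, e.txt, g.txt} staged={d.txt}
After op 25 (git reset d.txt): modified={c.txt, d.txt, e.txt, g.txt} staged={none}
After op 26 (git add e.txt): modified={c.txt, d.txt, g.txt} staged={e.txt}
After op 27 (git reset e.txt): modified={c.txt, d.txt, e.txt, g.txt} staged={none}
After op 28 (git add d.txt): modified={c.txt, e.txt, g.txt} staged={d.txt}
After op 29 (git reset f.txt): modified={c.txt, e.txt, g.txt} staged={d.txt}
After op 30 (git add e.txt): modified={c.txt, g.txt} staged={d.txt, e.txt}

Answer: c.txt, g.txt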